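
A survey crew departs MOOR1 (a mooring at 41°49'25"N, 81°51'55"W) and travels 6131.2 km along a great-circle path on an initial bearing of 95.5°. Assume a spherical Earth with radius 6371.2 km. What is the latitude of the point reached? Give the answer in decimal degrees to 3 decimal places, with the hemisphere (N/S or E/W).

18.818°N

MOOR1: φ = +41.82361°, λ = -81.86528°
δ = d/R = 6131.2/6371.2 = 0.962330 rad
φ₂ = arcsin(sin φ₁ cos δ + cos φ₁ sin δ cos θ)
   = arcsin(0.66684·0.57161 + 0.74520·0.82053·-0.09585) = 18.81819°
λ₂ = λ₁ + atan2(sin θ sin δ cos φ₁, cos δ − sin φ₁ sin φ₂) = -22.22473°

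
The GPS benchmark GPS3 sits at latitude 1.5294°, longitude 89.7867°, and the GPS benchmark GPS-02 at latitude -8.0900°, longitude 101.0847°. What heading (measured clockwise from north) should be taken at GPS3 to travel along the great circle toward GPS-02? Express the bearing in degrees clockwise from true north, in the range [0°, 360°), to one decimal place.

130.7°

Δλ = 11.2980°
y = sin Δλ · cos φ₂ = 0.193962
x = cos φ₁ sin φ₂ − sin φ₁ cos φ₂ cos Δλ = -0.166591
θ = atan2(y, x) = 130.6587° → 130.6587° (mod 360°)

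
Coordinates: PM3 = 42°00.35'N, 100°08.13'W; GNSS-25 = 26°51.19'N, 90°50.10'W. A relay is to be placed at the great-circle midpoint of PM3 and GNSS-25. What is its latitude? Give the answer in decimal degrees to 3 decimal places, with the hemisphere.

34.517°N

PM3: φ = +42.00583°, λ = -100.13550°
GNSS-25: φ = +26.85317°, λ = -90.83500°
Bx = cos φ₂ cos Δλ = 0.880439,  By = cos φ₂ sin Δλ = 0.144185
φₘ = atan2(sin φ₁ + sin φ₂, √((cos φ₁ + Bx)² + By²)) = 34.51692°
λₘ = λ₁ + atan2(By, cos φ₁ + Bx) = -95.06035°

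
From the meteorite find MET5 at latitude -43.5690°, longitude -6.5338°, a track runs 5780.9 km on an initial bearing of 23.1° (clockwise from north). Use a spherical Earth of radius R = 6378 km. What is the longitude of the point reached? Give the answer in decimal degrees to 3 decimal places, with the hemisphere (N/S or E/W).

δ = d/R = 5780.9/6378 = 0.906381 rad
φ₂ = arcsin(sin φ₁ cos δ + cos φ₁ sin δ cos θ)
   = arcsin(-0.68923·0.61660 + 0.72454·0.78728·0.91982) = 5.72223°
λ₂ = λ₁ + atan2(sin θ sin δ cos φ₁, cos δ − sin φ₁ sin φ₂) = 11.55105°

11.551°E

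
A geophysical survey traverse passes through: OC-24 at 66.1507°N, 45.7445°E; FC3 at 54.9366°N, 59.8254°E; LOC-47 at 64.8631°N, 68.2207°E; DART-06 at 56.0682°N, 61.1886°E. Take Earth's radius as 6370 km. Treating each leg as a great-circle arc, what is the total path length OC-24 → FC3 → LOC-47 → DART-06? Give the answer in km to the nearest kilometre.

OC-24→FC3: c = 0.228850 rad, d = 1457.77 km
FC3→LOC-47: c = 0.187814 rad, d = 1196.37 km
LOC-47→DART-06: c = 0.164756 rad, d = 1049.50 km
Total = 1457.77 + 1196.37 + 1049.50 = 3703.65 km

3704 km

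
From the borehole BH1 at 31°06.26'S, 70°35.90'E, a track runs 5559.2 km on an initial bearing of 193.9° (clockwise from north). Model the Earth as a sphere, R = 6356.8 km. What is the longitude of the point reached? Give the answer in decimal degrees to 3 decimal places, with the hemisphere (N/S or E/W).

BH1: φ = -31.10433°, λ = +70.59833°
δ = d/R = 5559.2/6356.8 = 0.874528 rad
φ₂ = arcsin(sin φ₁ cos δ + cos φ₁ sin δ cos θ)
   = arcsin(-0.51660·0.64136 + 0.85623·0.76724·-0.97072) = -75.70115°
λ₂ = λ₁ + atan2(sin θ sin δ cos φ₁, cos δ − sin φ₁ sin φ₂) = 22.33026°

22.330°E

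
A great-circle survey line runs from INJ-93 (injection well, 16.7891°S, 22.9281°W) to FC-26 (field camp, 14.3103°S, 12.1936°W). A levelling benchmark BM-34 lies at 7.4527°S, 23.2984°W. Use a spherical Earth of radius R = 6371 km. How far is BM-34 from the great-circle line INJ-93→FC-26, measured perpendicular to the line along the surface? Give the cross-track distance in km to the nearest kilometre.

1024 km

δ₁₃ = central angle INJ-93→BM-34 = 0.163073 rad  (haversine)
θ₁₃ = bearing INJ-93→BM-34 = 357.738°,  θ₁₂ = bearing INJ-93→FC-26 = 78.003°
dₓₜ = R·arcsin(sin δ₁₃ · sin(θ₁₃ − θ₁₂)) = 6371·arcsin(0.16235·sin(279.735°)) = -1023.848 km
|dₓₜ| = 1023.848 km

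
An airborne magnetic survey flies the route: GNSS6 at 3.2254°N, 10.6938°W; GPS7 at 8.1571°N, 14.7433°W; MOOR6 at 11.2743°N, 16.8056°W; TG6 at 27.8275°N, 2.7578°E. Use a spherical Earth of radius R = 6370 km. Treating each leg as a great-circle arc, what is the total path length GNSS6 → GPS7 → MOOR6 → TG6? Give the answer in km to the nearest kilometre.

3868 km

GNSS6→GPS7: c = 0.111138 rad, d = 707.95 km
GPS7→MOOR6: c = 0.064948 rad, d = 413.72 km
MOOR6→TG6: c = 0.431144 rad, d = 2746.39 km
Total = 707.95 + 413.72 + 2746.39 = 3868.06 km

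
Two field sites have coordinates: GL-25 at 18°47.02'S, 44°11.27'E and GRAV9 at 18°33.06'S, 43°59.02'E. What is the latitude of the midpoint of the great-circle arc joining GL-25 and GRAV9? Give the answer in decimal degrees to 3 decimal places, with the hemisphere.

18.667°S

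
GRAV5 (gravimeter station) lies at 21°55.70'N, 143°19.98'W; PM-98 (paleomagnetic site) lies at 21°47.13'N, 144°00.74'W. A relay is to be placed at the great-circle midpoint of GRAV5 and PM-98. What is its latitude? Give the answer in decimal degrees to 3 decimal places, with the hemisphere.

GRAV5: φ = +21.92833°, λ = -143.33300°
PM-98: φ = +21.78550°, λ = -144.01233°
Bx = cos φ₂ cos Δλ = 0.928515,  By = cos φ₂ sin Δλ = -0.011010
φₘ = atan2(sin φ₁ + sin φ₂, √((cos φ₁ + Bx)² + By²)) = 21.85726°
λₘ = λ₁ + atan2(By, cos φ₁ + Bx) = -143.67284°

21.857°N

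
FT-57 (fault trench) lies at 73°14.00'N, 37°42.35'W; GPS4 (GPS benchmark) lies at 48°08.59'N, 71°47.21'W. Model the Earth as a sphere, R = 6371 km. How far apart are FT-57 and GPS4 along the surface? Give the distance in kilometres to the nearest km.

3251 km

FT-57: φ = +73.23333°, λ = -37.70583°
GPS4: φ = +48.14317°, λ = -71.78683°
Δφ = -25.0902°,  Δλ = -34.0810°
a = sin²(Δφ/2) + cos φ₁ cos φ₂ sin²(Δλ/2) = 0.063710
c = 2·arcsin(√a) = 0.510336 rad = 29.2401°
d = R·c = 6371 × 0.510336 = 3251.3 km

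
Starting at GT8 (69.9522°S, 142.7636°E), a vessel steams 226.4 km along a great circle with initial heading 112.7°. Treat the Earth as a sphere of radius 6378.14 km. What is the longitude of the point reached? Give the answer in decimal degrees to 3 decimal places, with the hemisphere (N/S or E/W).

148.434°E

δ = d/R = 226.4/6378.14 = 0.035496 rad
φ₂ = arcsin(sin φ₁ cos δ + cos φ₁ sin δ cos θ)
   = arcsin(-0.93941·0.99937 + 0.34280·0.03549·-0.38591) = -70.64963°
λ₂ = λ₁ + atan2(sin θ sin δ cos φ₁, cos δ − sin φ₁ sin φ₂) = 148.43419°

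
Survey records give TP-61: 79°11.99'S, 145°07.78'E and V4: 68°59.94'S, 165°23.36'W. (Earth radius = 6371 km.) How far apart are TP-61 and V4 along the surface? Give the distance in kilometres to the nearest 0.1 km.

1792.8 km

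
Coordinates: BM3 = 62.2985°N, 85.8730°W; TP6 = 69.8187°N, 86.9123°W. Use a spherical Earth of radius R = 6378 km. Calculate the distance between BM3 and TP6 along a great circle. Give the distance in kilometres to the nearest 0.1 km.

Δφ = 7.5202°,  Δλ = -1.0393°
a = sin²(Δφ/2) + cos φ₁ cos φ₂ sin²(Δλ/2) = 0.004314
c = 2·arcsin(√a) = 0.131454 rad = 7.5317°
d = R·c = 6378 × 0.131454 = 838.4 km

838.4 km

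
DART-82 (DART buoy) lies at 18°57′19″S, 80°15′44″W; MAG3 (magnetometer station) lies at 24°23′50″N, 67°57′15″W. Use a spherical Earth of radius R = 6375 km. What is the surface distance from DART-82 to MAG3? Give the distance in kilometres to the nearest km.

DART-82: φ = -18.95528°, λ = -80.26222°
MAG3: φ = +24.39722°, λ = -67.95417°
Δφ = 43.3525°,  Δλ = 12.3081°
a = sin²(Δφ/2) + cos φ₁ cos φ₂ sin²(Δλ/2) = 0.146326
c = 2·arcsin(√a) = 0.785058 rad = 44.9805°
d = R·c = 6375 × 0.785058 = 5004.7 km

5005 km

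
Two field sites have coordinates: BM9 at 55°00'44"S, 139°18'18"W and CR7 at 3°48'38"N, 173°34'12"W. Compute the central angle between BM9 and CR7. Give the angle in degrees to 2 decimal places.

BM9: φ = -55.01222°, λ = -139.30500°
CR7: φ = +3.81056°, λ = -173.57000°
Δφ = 58.8228°,  Δλ = -34.2650°
a = sin²(Δφ/2) + cos φ₁ cos φ₂ sin²(Δλ/2) = 0.290806
c = 2·arcsin(√a) = 1.139126 rad = 65.2671°

65.27°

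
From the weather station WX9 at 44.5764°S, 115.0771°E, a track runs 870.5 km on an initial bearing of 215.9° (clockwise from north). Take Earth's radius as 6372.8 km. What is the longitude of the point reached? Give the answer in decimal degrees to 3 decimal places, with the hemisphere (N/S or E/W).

107.834°E

δ = d/R = 870.5/6372.8 = 0.136596 rad
φ₂ = arcsin(sin φ₁ cos δ + cos φ₁ sin δ cos θ)
   = arcsin(-0.70186·0.99069 + 0.71232·0.13617·-0.81004) = -50.70485°
λ₂ = λ₁ + atan2(sin θ sin δ cos φ₁, cos δ − sin φ₁ sin φ₂) = 107.83407°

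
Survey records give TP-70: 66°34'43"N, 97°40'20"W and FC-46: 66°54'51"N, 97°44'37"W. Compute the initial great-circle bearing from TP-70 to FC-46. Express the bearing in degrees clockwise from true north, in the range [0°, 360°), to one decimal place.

TP-70: φ = +66.57861°, λ = -97.67222°
FC-46: φ = +66.91417°, λ = -97.74361°
Δλ = -0.0714°
y = sin Δλ · cos φ₂ = -0.000489
x = cos φ₁ sin φ₂ − sin φ₁ cos φ₂ cos Δλ = 0.005857
θ = atan2(y, x) = -4.7684° → 355.2316° (mod 360°)

355.2°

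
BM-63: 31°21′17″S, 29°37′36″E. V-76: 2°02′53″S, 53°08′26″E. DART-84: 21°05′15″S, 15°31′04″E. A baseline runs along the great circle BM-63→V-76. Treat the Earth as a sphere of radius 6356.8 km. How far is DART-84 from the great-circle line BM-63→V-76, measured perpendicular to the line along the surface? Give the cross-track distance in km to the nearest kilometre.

1795 km

BM-63: φ = -31.35472°, λ = +29.62667°
V-76: φ = -2.04806°, λ = +53.14056°
DART-84: φ = -21.08750°, λ = +15.51778°
δ₁₃ = central angle BM-63→DART-84 = 0.283966 rad  (haversine)
θ₁₃ = bearing BM-63→DART-84 = 305.727°,  θ₁₂ = bearing BM-63→V-76 = 41.777°
dₓₜ = R·arcsin(sin δ₁₃ · sin(θ₁₃ − θ₁₂)) = 6356.8·arcsin(0.28017·sin(263.950°)) = -1794.785 km
|dₓₜ| = 1794.785 km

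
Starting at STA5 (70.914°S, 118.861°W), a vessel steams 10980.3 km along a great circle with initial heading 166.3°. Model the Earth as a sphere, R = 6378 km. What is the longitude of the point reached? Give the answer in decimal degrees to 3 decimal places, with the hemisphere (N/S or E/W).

δ = d/R = 10980.3/6378 = 1.721590 rad
φ₂ = arcsin(sin φ₁ cos δ + cos φ₁ sin δ cos θ)
   = arcsin(-0.94503·-0.15022 + 0.32699·0.98865·-0.97155) = -9.91076°
λ₂ = λ₁ + atan2(sin θ sin δ cos φ₁, cos δ − sin φ₁ sin φ₂) = 47.38830°

47.388°E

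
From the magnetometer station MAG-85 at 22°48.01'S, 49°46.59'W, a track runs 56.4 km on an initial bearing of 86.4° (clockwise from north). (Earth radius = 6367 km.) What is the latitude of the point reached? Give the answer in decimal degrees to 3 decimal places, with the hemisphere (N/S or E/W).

22.767°S

MAG-85: φ = -22.80017°, λ = -49.77650°
δ = d/R = 56.4/6367 = 0.008858 rad
φ₂ = arcsin(sin φ₁ cos δ + cos φ₁ sin δ cos θ)
   = arcsin(-0.38752·0.99996 + 0.92186·0.00886·0.06279) = -22.76736°
λ₂ = λ₁ + atan2(sin θ sin δ cos φ₁, cos δ − sin φ₁ sin φ₂) = -49.22716°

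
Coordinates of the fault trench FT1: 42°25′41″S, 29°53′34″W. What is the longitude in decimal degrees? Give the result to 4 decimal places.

29° + 53′/60 + 34″/3600 = 29 + 0.88333 + 0.00944 = 29.8928°

29.8928°W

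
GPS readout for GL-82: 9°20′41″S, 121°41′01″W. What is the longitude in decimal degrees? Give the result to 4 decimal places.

121.6836°W

121° + 41′/60 + 1″/3600 = 121 + 0.68333 + 0.00028 = 121.6836°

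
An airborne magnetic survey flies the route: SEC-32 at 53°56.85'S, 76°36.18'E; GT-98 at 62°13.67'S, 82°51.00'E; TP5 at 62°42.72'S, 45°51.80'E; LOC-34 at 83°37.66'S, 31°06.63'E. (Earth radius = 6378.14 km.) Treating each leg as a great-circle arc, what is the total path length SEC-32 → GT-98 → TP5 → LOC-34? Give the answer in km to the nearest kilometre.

5227 km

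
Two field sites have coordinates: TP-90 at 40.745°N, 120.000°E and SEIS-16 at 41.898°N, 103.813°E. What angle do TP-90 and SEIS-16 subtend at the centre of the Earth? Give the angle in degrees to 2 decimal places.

Δφ = 1.1530°,  Δλ = -16.1870°
a = sin²(Δφ/2) + cos φ₁ cos φ₂ sin²(Δλ/2) = 0.011279
c = 2·arcsin(√a) = 0.212807 rad = 12.1930°

12.19°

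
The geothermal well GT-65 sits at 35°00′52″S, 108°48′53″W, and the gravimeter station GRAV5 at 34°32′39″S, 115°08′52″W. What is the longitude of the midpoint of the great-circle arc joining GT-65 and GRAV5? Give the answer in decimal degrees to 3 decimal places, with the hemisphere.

GT-65: φ = -35.01444°, λ = -108.81472°
GRAV5: φ = -34.54417°, λ = -115.14778°
Bx = cos φ₂ cos Δλ = 0.818663,  By = cos φ₂ sin Δλ = -0.090859
φₘ = atan2(sin φ₁ + sin φ₂, √((cos φ₁ + Bx)² + By²)) = -34.82033°
λₘ = λ₁ + atan2(By, cos φ₁ + Bx) = -111.99028°

111.990°W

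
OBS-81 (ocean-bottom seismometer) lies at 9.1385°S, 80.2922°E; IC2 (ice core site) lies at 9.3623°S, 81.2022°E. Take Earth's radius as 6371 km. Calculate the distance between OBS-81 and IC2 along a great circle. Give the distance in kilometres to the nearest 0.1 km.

102.9 km

Δφ = -0.2238°,  Δλ = 0.9100°
a = sin²(Δφ/2) + cos φ₁ cos φ₂ sin²(Δλ/2) = 0.000065
c = 2·arcsin(√a) = 0.016155 rad = 0.9256°
d = R·c = 6371 × 0.016155 = 102.9 km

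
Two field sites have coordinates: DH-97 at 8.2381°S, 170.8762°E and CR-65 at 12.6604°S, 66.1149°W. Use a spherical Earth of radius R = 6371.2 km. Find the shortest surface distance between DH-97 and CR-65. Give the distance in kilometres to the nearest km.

13304 km

Δφ = -4.4223°,  Δλ = 123.0089°
a = sin²(Δφ/2) + cos φ₁ cos φ₂ sin²(Δλ/2) = 0.747317
c = 2·arcsin(√a) = 2.088211 rad = 119.6457°
d = R·c = 6371.2 × 2.088211 = 13304.4 km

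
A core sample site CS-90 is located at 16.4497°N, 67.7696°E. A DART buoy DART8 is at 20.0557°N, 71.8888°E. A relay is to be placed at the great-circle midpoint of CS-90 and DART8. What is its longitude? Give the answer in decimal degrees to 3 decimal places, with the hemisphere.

69.808°E

Bx = cos φ₂ cos Δλ = 0.936933,  By = cos φ₂ sin Δλ = 0.067476
φₘ = atan2(sin φ₁ + sin φ₂, √((cos φ₁ + Bx)² + By²)) = 18.26372°
λₘ = λ₁ + atan2(By, cos φ₁ + Bx) = 69.80781°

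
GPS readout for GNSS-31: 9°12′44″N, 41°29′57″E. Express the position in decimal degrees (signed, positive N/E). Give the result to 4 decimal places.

lat: 9.2122° N → +9.2122°
lon: 41.4992° E → +41.4992°

+9.2122°, +41.4992°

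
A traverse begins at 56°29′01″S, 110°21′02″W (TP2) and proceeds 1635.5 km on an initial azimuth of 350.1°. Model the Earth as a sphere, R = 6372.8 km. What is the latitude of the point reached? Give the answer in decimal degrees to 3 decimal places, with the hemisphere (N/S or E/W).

41.940°S

TP2: φ = -56.48361°, λ = -110.35056°
δ = d/R = 1635.5/6372.8 = 0.256638 rad
φ₂ = arcsin(sin φ₁ cos δ + cos φ₁ sin δ cos θ)
   = arcsin(-0.83373·0.96725 + 0.55218·0.25383·0.98511) = -41.93992°
λ₂ = λ₁ + atan2(sin θ sin δ cos φ₁, cos δ − sin φ₁ sin φ₂) = -113.71397°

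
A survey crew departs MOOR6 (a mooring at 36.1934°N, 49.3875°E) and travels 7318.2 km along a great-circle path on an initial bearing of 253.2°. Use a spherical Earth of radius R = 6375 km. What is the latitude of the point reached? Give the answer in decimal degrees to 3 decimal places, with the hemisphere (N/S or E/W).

1.697°N

δ = d/R = 7318.2/6375 = 1.147953 rad
φ₂ = arcsin(sin φ₁ cos δ + cos φ₁ sin δ cos θ)
   = arcsin(0.59051·0.41036 + 0.80703·0.91193·-0.28903) = 1.69660°
λ₂ = λ₁ + atan2(sin θ sin δ cos φ₁, cos δ − sin φ₁ sin φ₂) = -11.46718°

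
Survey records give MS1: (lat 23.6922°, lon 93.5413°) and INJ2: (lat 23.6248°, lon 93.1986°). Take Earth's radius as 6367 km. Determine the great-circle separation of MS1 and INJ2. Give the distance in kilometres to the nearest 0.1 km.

Δφ = -0.0674°,  Δλ = -0.3427°
a = sin²(Δφ/2) + cos φ₁ cos φ₂ sin²(Δλ/2) = 0.000008
c = 2·arcsin(√a) = 0.005603 rad = 0.3211°
d = R·c = 6367 × 0.005603 = 35.7 km

35.7 km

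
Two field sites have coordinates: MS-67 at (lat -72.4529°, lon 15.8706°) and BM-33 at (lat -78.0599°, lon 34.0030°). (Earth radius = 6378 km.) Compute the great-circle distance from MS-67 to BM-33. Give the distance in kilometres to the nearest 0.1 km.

801.3 km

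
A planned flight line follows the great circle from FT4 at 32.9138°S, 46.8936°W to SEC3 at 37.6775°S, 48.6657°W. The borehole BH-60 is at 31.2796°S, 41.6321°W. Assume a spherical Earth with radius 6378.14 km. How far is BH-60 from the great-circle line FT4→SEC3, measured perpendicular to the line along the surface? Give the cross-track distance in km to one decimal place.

δ₁₃ = central angle FT4→BH-60 = 0.082846 rad  (haversine)
θ₁₃ = bearing FT4→BH-60 = 71.278°,  θ₁₂ = bearing FT4→SEC3 = 196.383°
dₓₜ = R·arcsin(sin δ₁₃ · sin(θ₁₃ − θ₁₂)) = 6378.14·arcsin(0.08275·sin(-125.105°)) = -432.120 km
|dₓₜ| = 432.120 km

432.1 km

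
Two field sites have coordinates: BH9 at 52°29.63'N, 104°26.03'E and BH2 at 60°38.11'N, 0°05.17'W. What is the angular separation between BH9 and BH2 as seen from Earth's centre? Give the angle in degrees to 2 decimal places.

51.94°

BH9: φ = +52.49383°, λ = +104.43383°
BH2: φ = +60.63517°, λ = -0.08617°
Δφ = 8.1413°,  Δλ = -104.5200°
a = sin²(Δφ/2) + cos φ₁ cos φ₂ sin²(Δλ/2) = 0.191746
c = 2·arcsin(√a) = 0.906497 rad = 51.9384°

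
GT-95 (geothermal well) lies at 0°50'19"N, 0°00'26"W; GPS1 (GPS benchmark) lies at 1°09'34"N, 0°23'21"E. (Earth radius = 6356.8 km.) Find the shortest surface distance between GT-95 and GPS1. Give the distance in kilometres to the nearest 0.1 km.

GT-95: φ = +0.83861°, λ = -0.00722°
GPS1: φ = +1.15944°, λ = +0.38917°
Δφ = 0.3208°,  Δλ = 0.3964°
a = sin²(Δφ/2) + cos φ₁ cos φ₂ sin²(Δλ/2) = 0.000020
c = 2·arcsin(√a) = 0.008900 rad = 0.5099°
d = R·c = 6356.8 × 0.008900 = 56.6 km

56.6 km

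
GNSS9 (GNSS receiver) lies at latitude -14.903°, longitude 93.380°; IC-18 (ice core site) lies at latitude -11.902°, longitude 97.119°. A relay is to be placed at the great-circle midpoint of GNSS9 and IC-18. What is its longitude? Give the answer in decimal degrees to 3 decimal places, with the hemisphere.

Bx = cos φ₂ cos Δλ = 0.976419,  By = cos φ₂ sin Δλ = 0.063810
φₘ = atan2(sin φ₁ + sin φ₂, √((cos φ₁ + Bx)² + By²)) = -13.40938°
λₘ = λ₁ + atan2(By, cos φ₁ + Bx) = 95.26117°

95.261°E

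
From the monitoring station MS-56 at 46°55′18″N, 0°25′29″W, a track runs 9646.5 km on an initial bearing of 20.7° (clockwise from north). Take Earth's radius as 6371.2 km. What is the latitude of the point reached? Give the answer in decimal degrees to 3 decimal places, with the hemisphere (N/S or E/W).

42.788°N

MS-56: φ = +46.92167°, λ = -0.42472°
δ = d/R = 9646.5/6371.2 = 1.514079 rad
φ₂ = arcsin(sin φ₁ cos δ + cos φ₁ sin δ cos θ)
   = arcsin(0.73042·0.05669 + 0.68300·0.99839·0.93544) = 42.78772°
λ₂ = λ₁ + atan2(sin θ sin δ cos φ₁, cos δ − sin φ₁ sin φ₂) = 150.83235°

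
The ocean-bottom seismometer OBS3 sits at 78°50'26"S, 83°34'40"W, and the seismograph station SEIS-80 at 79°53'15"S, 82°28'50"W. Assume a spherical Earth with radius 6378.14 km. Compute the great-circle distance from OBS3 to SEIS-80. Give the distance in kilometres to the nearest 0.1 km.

118.7 km

OBS3: φ = -78.84056°, λ = -83.57778°
SEIS-80: φ = -79.88750°, λ = -82.48056°
Δφ = -1.0469°,  Δλ = 1.0972°
a = sin²(Δφ/2) + cos φ₁ cos φ₂ sin²(Δλ/2) = 0.000087
c = 2·arcsin(√a) = 0.018611 rad = 1.0663°
d = R·c = 6378.14 × 0.018611 = 118.7 km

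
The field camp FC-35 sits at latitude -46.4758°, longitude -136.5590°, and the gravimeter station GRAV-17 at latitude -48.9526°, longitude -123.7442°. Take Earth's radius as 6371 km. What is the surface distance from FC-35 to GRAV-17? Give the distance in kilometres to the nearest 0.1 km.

Δφ = -2.4768°,  Δλ = 12.8148°
a = sin²(Δφ/2) + cos φ₁ cos φ₂ sin²(Δλ/2) = 0.006099
c = 2·arcsin(√a) = 0.156354 rad = 8.9584°
d = R·c = 6371 × 0.156354 = 996.1 km

996.1 km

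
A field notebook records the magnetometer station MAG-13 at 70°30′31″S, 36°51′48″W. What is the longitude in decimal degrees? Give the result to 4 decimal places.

36.8633°W

36° + 51′/60 + 48″/3600 = 36 + 0.85000 + 0.01333 = 36.8633°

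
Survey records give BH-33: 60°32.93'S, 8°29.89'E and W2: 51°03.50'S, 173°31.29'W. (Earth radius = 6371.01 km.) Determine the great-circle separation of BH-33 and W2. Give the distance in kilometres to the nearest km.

BH-33: φ = -60.54883°, λ = +8.49817°
W2: φ = -51.05833°, λ = -173.52150°
Δφ = 9.4905°,  Δλ = 177.9803°
a = sin²(Δφ/2) + cos φ₁ cos φ₂ sin²(Δλ/2) = 0.315784
c = 2·arcsin(√a) = 1.193474 rad = 68.3810°
d = R·c = 6371.01 × 1.193474 = 7603.6 km

7604 km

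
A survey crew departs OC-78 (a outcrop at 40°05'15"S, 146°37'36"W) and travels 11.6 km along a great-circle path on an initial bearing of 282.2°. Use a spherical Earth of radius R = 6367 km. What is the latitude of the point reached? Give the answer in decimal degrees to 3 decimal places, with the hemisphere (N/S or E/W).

OC-78: φ = -40.08750°, λ = -146.62667°
δ = d/R = 11.6/6367 = 0.001822 rad
φ₂ = arcsin(sin φ₁ cos δ + cos φ₁ sin δ cos θ)
   = arcsin(-0.64396·1.00000 + 0.76506·0.00182·0.21132) = -40.06536°
λ₂ = λ₁ + atan2(sin θ sin δ cos φ₁, cos δ − sin φ₁ sin φ₂) = -146.75998°

40.065°S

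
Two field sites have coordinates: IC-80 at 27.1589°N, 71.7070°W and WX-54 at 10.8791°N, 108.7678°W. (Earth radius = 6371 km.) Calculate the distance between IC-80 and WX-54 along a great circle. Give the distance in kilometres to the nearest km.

4273 km

Δφ = -16.2798°,  Δλ = -37.0608°
a = sin²(Δφ/2) + cos φ₁ cos φ₂ sin²(Δλ/2) = 0.108299
c = 2·arcsin(√a) = 0.670674 rad = 38.4268°
d = R·c = 6371 × 0.670674 = 4272.9 km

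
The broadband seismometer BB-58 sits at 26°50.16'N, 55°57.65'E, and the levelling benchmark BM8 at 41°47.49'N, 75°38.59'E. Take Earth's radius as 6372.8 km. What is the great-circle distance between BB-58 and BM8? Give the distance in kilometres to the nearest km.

2446 km

BB-58: φ = +26.83600°, λ = +55.96083°
BM8: φ = +41.79150°, λ = +75.64317°
Δφ = 14.9555°,  Δλ = 19.6823°
a = sin²(Δφ/2) + cos φ₁ cos φ₂ sin²(Δλ/2) = 0.036371
c = 2·arcsin(√a) = 0.383776 rad = 21.9888°
d = R·c = 6372.8 × 0.383776 = 2445.7 km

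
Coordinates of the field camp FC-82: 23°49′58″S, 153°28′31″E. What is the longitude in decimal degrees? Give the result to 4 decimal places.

153.4753°E

153° + 28′/60 + 31″/3600 = 153 + 0.46667 + 0.00861 = 153.4753°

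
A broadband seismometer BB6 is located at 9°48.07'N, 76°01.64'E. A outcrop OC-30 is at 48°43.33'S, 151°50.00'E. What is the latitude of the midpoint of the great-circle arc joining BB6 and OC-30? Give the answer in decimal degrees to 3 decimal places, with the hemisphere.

23.873°S

BB6: φ = +9.80117°, λ = +76.02733°
OC-30: φ = -48.72217°, λ = +151.83333°
Bx = cos φ₂ cos Δλ = 0.161765,  By = cos φ₂ sin Δλ = 0.639571
φₘ = atan2(sin φ₁ + sin φ₂, √((cos φ₁ + Bx)² + By²)) = -23.87324°
λₘ = λ₁ + atan2(By, cos φ₁ + Bx) = 105.16790°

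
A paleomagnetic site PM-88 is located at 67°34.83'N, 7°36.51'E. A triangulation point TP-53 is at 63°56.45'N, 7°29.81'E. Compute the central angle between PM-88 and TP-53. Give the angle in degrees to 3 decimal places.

3.640°

PM-88: φ = +67.58050°, λ = +7.60850°
TP-53: φ = +63.94083°, λ = +7.49683°
Δφ = -3.6397°,  Δλ = -0.1117°
a = sin²(Δφ/2) + cos φ₁ cos φ₂ sin²(Δλ/2) = 0.001009
c = 2·arcsin(√a) = 0.063529 rad = 3.6400°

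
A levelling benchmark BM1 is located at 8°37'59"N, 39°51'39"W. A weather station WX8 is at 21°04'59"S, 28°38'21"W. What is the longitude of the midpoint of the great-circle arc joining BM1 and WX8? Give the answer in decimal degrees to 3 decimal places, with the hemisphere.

34.413°W

BM1: φ = +8.63306°, λ = -39.86083°
WX8: φ = -21.08306°, λ = -28.63917°
Bx = cos φ₂ cos Δλ = 0.915221,  By = cos φ₂ sin Δλ = 0.181578
φₘ = atan2(sin φ₁ + sin φ₂, √((cos φ₁ + Bx)² + By²)) = -6.25471°
λₘ = λ₁ + atan2(By, cos φ₁ + Bx) = -34.41288°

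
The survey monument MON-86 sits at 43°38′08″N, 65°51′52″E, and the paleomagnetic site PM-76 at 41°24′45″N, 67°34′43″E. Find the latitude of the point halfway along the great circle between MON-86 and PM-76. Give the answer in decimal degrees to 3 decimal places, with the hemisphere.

42.527°N

MON-86: φ = +43.63556°, λ = +65.86444°
PM-76: φ = +41.41250°, λ = +67.57861°
Bx = cos φ₂ cos Δλ = 0.749631,  By = cos φ₂ sin Δλ = 0.022434
φₘ = atan2(sin φ₁ + sin φ₂, √((cos φ₁ + Bx)² + By²)) = 42.52722°
λₘ = λ₁ + atan2(By, cos φ₁ + Bx) = 66.73678°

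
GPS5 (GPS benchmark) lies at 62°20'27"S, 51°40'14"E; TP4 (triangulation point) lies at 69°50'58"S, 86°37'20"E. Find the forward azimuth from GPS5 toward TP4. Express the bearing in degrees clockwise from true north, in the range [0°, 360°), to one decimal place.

133.3°

GPS5: φ = -62.34083°, λ = +51.67056°
TP4: φ = -69.84944°, λ = +86.62222°
Δλ = 34.9517°
y = sin Δλ · cos φ₂ = 0.197352
x = cos φ₁ sin φ₂ − sin φ₁ cos φ₂ cos Δλ = -0.185708
θ = atan2(y, x) = 133.2589° → 133.2589° (mod 360°)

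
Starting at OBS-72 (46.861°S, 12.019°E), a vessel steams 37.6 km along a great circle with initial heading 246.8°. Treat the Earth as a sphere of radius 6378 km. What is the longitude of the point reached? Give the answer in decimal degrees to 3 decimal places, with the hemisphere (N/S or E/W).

11.564°E

δ = d/R = 37.6/6378 = 0.005895 rad
φ₂ = arcsin(sin φ₁ cos δ + cos φ₁ sin δ cos θ)
   = arcsin(-0.72970·0.99998 + 0.68377·0.00590·-0.39394) = -46.99316°
λ₂ = λ₁ + atan2(sin θ sin δ cos φ₁, cos δ − sin φ₁ sin φ₂) = 11.56384°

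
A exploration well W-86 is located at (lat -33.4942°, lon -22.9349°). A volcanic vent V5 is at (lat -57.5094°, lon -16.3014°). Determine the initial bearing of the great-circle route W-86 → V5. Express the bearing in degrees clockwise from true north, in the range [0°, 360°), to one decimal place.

Δλ = 6.6335°
y = sin Δλ · cos φ₂ = 0.062052
x = cos φ₁ sin φ₂ − sin φ₁ cos φ₂ cos Δλ = -0.408963
θ = atan2(y, x) = 171.3724° → 171.3724° (mod 360°)

171.4°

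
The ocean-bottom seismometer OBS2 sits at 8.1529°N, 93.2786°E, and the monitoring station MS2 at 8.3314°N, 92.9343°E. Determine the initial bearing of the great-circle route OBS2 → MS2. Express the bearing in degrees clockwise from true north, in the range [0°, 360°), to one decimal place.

297.7°

Δλ = -0.3443°
y = sin Δλ · cos φ₂ = -0.005946
x = cos φ₁ sin φ₂ − sin φ₁ cos φ₂ cos Δλ = 0.003118
θ = atan2(y, x) = -62.3274° → 297.6726° (mod 360°)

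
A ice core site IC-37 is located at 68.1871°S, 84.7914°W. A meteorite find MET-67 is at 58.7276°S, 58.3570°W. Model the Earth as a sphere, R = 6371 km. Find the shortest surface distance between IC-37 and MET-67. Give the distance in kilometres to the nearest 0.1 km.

1660.3 km

Δφ = 9.4595°,  Δλ = 26.4344°
a = sin²(Δφ/2) + cos φ₁ cos φ₂ sin²(Δλ/2) = 0.016883
c = 2·arcsin(√a) = 0.260604 rad = 14.9315°
d = R·c = 6371 × 0.260604 = 1660.3 km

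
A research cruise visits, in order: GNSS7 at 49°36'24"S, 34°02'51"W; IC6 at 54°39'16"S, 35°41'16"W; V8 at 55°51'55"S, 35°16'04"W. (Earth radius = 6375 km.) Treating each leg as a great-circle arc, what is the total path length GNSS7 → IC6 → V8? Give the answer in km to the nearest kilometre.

GNSS7: φ = -49.60667°, λ = -34.04750°
IC6: φ = -54.65444°, λ = -35.68778°
V8: φ = -55.86528°, λ = -35.26778°
GNSS7→IC6: c = 0.089829 rad, d = 572.66 km
IC6→V8: c = 0.021542 rad, d = 137.33 km
Total = 572.66 + 137.33 = 709.99 km

710 km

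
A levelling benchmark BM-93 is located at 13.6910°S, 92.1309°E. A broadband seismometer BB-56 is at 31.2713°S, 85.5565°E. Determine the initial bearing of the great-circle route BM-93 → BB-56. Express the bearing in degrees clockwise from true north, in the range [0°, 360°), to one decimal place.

197.9°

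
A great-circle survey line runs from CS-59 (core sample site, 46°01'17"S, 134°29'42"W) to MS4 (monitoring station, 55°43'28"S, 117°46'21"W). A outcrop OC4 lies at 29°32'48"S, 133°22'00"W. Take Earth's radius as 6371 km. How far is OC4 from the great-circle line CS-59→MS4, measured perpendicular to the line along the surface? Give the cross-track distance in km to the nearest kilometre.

CS-59: φ = -46.02139°, λ = -134.49500°
MS4: φ = -55.72444°, λ = -117.77250°
OC4: φ = -29.54667°, λ = -133.36667°
δ₁₃ = central angle CS-59→OC4 = 0.287951 rad  (haversine)
θ₁₃ = bearing CS-59→OC4 = 3.458°,  θ₁₂ = bearing CS-59→MS4 = 138.888°
dₓₜ = R·arcsin(sin δ₁₃ · sin(θ₁₃ − θ₁₂)) = 6371·arcsin(0.28399·sin(-135.430°)) = -1278.281 km
|dₓₜ| = 1278.281 km

1278 km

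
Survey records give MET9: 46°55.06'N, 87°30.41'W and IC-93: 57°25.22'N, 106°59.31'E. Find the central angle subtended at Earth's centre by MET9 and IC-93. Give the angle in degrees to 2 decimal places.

74.97°

MET9: φ = +46.91767°, λ = -87.50683°
IC-93: φ = +57.42033°, λ = +106.98850°
Δφ = 10.5027°,  Δλ = -165.5047°
a = sin²(Δφ/2) + cos φ₁ cos φ₂ sin²(Δλ/2) = 0.370325
c = 2·arcsin(√a) = 1.308448 rad = 74.9685°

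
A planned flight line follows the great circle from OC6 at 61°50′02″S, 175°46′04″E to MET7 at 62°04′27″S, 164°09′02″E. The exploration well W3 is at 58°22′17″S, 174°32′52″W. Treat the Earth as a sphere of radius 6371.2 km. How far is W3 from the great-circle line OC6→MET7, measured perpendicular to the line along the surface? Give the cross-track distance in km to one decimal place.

265.1 km

OC6: φ = -61.83389°, λ = +175.76778°
MET7: φ = -62.07417°, λ = +164.15056°
W3: φ = -58.37139°, λ = -174.54778°
δ₁₃ = central angle OC6→W3 = 0.103517 rad  (haversine)
θ₁₃ = bearing OC6→W3 = 58.619°,  θ₁₂ = bearing OC6→MET7 = 262.359°
dₓₜ = R·arcsin(sin δ₁₃ · sin(θ₁₃ − θ₁₂)) = 6371.2·arcsin(0.10333·sin(-203.740°)) = 265.118 km
|dₓₜ| = 265.118 km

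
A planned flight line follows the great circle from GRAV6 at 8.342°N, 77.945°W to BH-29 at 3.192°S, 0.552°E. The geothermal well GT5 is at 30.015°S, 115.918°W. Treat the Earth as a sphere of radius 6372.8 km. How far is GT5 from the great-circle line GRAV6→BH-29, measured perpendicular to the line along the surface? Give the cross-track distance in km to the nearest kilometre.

4404 km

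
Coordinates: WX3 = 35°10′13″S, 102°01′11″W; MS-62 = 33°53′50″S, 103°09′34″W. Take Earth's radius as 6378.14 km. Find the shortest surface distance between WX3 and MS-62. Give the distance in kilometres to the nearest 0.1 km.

WX3: φ = -35.17028°, λ = -102.01972°
MS-62: φ = -33.89722°, λ = -103.15944°
Δφ = 1.2731°,  Δλ = -1.1397°
a = sin²(Δφ/2) + cos φ₁ cos φ₂ sin²(Δλ/2) = 0.000191
c = 2·arcsin(√a) = 0.027608 rad = 1.5818°
d = R·c = 6378.14 × 0.027608 = 176.1 km

176.1 km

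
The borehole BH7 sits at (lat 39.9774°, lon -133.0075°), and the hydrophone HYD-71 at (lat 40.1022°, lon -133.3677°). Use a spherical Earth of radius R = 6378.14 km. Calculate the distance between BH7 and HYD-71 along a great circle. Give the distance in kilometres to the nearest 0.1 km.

Δφ = 0.1248°,  Δλ = -0.3602°
a = sin²(Δφ/2) + cos φ₁ cos φ₂ sin²(Δλ/2) = 0.000007
c = 2·arcsin(√a) = 0.005283 rad = 0.3027°
d = R·c = 6378.14 × 0.005283 = 33.7 km

33.7 km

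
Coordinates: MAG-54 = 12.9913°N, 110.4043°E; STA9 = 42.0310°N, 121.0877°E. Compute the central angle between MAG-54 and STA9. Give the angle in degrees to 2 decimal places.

30.49°

Δφ = 29.0397°,  Δλ = 10.6834°
a = sin²(Δφ/2) + cos φ₁ cos φ₂ sin²(Δλ/2) = 0.069131
c = 2·arcsin(√a) = 0.532111 rad = 30.4877°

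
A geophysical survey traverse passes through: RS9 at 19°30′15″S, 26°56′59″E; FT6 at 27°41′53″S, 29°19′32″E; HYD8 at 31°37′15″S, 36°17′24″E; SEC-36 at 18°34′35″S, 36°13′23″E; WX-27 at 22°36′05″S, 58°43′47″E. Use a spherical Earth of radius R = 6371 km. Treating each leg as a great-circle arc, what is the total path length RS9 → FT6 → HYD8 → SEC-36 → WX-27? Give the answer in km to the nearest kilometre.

RS9: φ = -19.50417°, λ = +26.94972°
FT6: φ = -27.69806°, λ = +29.32556°
HYD8: φ = -31.62083°, λ = +36.29000°
SEC-36: φ = -18.57639°, λ = +36.22306°
WX-27: φ = -22.60139°, λ = +58.72972°
RS9→FT6: c = 0.147959 rad, d = 942.65 km
FT6→HYD8: c = 0.125828 rad, d = 801.65 km
HYD8→SEC-36: c = 0.227671 rad, d = 1450.49 km
SEC-36→WX-27: c = 0.373978 rad, d = 2382.62 km
Total = 942.65 + 801.65 + 1450.49 + 2382.62 = 5577.40 km

5577 km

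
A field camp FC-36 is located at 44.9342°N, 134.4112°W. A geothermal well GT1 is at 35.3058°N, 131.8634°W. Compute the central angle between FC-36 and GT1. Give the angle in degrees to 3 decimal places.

Δφ = -9.6284°,  Δλ = 2.5478°
a = sin²(Δφ/2) + cos φ₁ cos φ₂ sin²(Δλ/2) = 0.007329
c = 2·arcsin(√a) = 0.171428 rad = 9.8221°

9.822°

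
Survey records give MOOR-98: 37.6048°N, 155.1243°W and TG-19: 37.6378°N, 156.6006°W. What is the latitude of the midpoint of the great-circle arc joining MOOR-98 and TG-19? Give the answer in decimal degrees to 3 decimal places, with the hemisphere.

37.624°N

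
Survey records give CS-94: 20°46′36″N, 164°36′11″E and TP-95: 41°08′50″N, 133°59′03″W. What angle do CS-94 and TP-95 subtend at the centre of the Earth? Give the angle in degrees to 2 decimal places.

CS-94: φ = +20.77667°, λ = +164.60306°
TP-95: φ = +41.14722°, λ = -133.98417°
Δφ = 20.3706°,  Δλ = 61.4128°
a = sin²(Δφ/2) + cos φ₁ cos φ₂ sin²(Δλ/2) = 0.214853
c = 2·arcsin(√a) = 0.963932 rad = 55.2292°

55.23°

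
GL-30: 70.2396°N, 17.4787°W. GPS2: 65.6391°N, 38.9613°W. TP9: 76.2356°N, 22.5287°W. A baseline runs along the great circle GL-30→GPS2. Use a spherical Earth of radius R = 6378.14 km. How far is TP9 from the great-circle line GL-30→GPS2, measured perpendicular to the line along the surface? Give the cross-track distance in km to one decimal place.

δ₁₃ = central angle GL-30→TP9 = 0.107598 rad  (haversine)
θ₁₃ = bearing GL-30→TP9 = 348.754°,  θ₁₂ = bearing GL-30→GPS2 = 250.585°
dₓₜ = R·arcsin(sin δ₁₃ · sin(θ₁₃ − θ₁₂)) = 6378.14·arcsin(0.10739·sin(98.168°)) = 679.285 km
|dₓₜ| = 679.285 km

679.3 km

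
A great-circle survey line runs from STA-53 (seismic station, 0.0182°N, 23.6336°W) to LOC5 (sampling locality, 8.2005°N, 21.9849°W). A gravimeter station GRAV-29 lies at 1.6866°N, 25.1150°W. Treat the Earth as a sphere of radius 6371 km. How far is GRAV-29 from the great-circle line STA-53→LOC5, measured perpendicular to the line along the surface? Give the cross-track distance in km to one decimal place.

δ₁₃ = central angle STA-53→GRAV-29 = 0.038939 rad  (haversine)
θ₁₃ = bearing STA-53→GRAV-29 = 318.409°,  θ₁₂ = bearing STA-53→LOC5 = 11.315°
dₓₜ = R·arcsin(sin δ₁₃ · sin(θ₁₃ − θ₁₂)) = 6371·arcsin(0.03893·sin(307.094°)) = -197.860 km
|dₓₜ| = 197.860 km

197.9 km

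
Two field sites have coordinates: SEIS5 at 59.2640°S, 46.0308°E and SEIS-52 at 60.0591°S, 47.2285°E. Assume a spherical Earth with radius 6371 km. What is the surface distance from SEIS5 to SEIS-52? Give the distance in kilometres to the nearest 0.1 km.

Δφ = -0.7951°,  Δλ = 1.1977°
a = sin²(Δφ/2) + cos φ₁ cos φ₂ sin²(Δλ/2) = 0.000076
c = 2·arcsin(√a) = 0.017437 rad = 0.9991°
d = R·c = 6371 × 0.017437 = 111.1 km

111.1 km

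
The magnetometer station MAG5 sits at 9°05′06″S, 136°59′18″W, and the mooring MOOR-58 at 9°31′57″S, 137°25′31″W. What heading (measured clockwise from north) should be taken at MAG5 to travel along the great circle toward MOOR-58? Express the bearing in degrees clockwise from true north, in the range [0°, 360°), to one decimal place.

MAG5: φ = -9.08500°, λ = -136.98833°
MOOR-58: φ = -9.53250°, λ = -137.42528°
Δλ = -0.4369°
y = sin Δλ · cos φ₂ = -0.007521
x = cos φ₁ sin φ₂ − sin φ₁ cos φ₂ cos Δλ = -0.007815
θ = atan2(y, x) = -136.0985° → 223.9015° (mod 360°)

223.9°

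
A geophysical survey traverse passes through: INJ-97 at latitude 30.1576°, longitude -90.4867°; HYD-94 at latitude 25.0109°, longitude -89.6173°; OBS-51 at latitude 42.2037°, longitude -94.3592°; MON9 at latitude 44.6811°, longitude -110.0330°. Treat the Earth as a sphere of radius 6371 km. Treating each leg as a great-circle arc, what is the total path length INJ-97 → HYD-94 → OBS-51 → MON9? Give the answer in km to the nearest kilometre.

INJ-97→HYD-94: c = 0.090827 rad, d = 578.66 km
HYD-94→OBS-51: c = 0.307749 rad, d = 1960.67 km
OBS-51→MON9: c = 0.202931 rad, d = 1292.87 km
Total = 578.66 + 1960.67 + 1292.87 = 3832.20 km

3832 km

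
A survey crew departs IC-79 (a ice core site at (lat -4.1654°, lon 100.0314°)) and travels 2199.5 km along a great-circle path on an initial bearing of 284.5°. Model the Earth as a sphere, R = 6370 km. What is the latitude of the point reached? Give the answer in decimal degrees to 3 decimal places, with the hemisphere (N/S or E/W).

0.927°N

δ = d/R = 2199.5/6370 = 0.345290 rad
φ₂ = arcsin(sin φ₁ cos δ + cos φ₁ sin δ cos θ)
   = arcsin(-0.07264·0.94098 + 0.99736·0.33847·0.25038) = 0.92671°
λ₂ = λ₁ + atan2(sin θ sin δ cos φ₁, cos δ − sin φ₁ sin φ₂) = 80.90024°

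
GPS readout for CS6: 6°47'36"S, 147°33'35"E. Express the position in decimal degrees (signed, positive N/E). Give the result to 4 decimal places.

-6.7933°, +147.5597°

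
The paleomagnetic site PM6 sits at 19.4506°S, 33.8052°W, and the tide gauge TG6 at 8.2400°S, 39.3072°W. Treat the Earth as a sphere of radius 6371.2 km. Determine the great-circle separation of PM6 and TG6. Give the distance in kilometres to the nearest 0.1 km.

Δφ = 11.2106°,  Δλ = -5.5020°
a = sin²(Δφ/2) + cos φ₁ cos φ₂ sin²(Δλ/2) = 0.011690
c = 2·arcsin(√a) = 0.216665 rad = 12.4140°
d = R·c = 6371.2 × 0.216665 = 1380.4 km

1380.4 km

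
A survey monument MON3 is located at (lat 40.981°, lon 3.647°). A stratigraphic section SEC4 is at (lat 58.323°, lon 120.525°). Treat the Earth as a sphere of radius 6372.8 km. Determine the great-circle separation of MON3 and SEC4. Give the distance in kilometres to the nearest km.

Δφ = 17.3420°,  Δλ = 116.8780°
a = sin²(Δφ/2) + cos φ₁ cos φ₂ sin²(Δλ/2) = 0.310559
c = 2·arcsin(√a) = 1.182208 rad = 67.7355°
d = R·c = 6372.8 × 1.182208 = 7534.0 km

7534 km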